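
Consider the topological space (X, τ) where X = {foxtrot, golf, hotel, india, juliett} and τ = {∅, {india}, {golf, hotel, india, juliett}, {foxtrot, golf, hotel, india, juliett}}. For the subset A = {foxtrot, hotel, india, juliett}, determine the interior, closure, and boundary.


int(A) = {india}, cl(A) = {foxtrot, golf, hotel, india, juliett}, ∂A = {foxtrot, golf, hotel, juliett}.

Closed sets in (X, τ) are complements of opens:
  closed(X, τ) = {∅, {foxtrot}, {foxtrot, golf, hotel, juliett}, {foxtrot, golf, hotel, india, juliett}}.
int(A) = ⋃ {U ∈ τ : U ⊆ A}. Opens contained in A: ∅, {india}.
Taking the union of these: int(A) = {india}.
cl(A) = ⋂ {C closed : A ⊆ C}. Closed sets containing A: {foxtrot, golf, hotel, india, juliett}.
Intersecting these: cl(A) = {foxtrot, golf, hotel, india, juliett}.
∂A = cl(A) ∖ int(A) = {foxtrot, golf, hotel, india, juliett} ∖ {india} = {foxtrot, golf, hotel, juliett}.


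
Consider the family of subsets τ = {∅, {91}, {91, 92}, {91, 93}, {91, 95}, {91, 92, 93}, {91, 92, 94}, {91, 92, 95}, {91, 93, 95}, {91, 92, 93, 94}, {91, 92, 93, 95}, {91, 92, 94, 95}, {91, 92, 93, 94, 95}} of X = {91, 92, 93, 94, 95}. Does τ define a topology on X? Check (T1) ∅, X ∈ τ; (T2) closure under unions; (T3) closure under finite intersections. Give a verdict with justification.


τ IS a topology on X.

Axiom (T1): ∅ ∈ τ? Yes; X ∈ τ? Yes.
Axiom (T2/T3): check pairwise unions and intersections of members of τ.
All pairwise intersections and unions checked — each lies in τ. Therefore τ satisfies (T1), (T2), (T3): it IS a topology on X.


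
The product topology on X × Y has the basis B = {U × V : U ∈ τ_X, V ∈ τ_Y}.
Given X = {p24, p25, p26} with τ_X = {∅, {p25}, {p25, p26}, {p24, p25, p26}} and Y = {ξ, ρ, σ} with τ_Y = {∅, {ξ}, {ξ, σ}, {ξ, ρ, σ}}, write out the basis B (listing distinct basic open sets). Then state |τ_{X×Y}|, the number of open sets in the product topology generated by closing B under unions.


Basis B = {∅ × ∅, {p25} × {ξ}, {p25} × {ξ, σ}, {p25, p26} × {ξ}, {p24, p25, p26} × {ξ}, {p25} × {ξ, ρ, σ}, {p25, p26} × {ξ, σ}, {p24, p25, p26} × {ξ, σ}, {p25, p26} × {ξ, ρ, σ}, {p24, p25, p26} × {ξ, ρ, σ}}; |τ_{X×Y}| = 20.

Enumerate products U × V with U ∈ τ_X, V ∈ τ_Y (deduplicated):
  ∅ × ∅ = {} (∅)
  {p25} × {ξ} = {(p25,ξ)}
  {p25} × {ξ, σ} = {(p25,ξ), (p25,σ)}
  {p25, p26} × {ξ} = {(p25,ξ), (p26,ξ)}
  {p24, p25, p26} × {ξ} = {(p24,ξ), (p25,ξ), (p26,ξ)}
  {p25} × {ξ, ρ, σ} = {(p25,ξ), (p25,ρ), (p25,σ)}
  {p25, p26} × {ξ, σ} = {(p25,ξ), (p25,σ), (p26,ξ), (p26,σ)}
  {p24, p25, p26} × {ξ, σ} = {(p24,ξ), (p24,σ), (p25,ξ), (p25,σ), (p26,ξ), (p26,σ)}
  {p25, p26} × {ξ, ρ, σ} = {(p25,ξ), (p25,ρ), (p25,σ), (p26,ξ), (p26,ρ), (p26,σ)}
  {p24, p25, p26} × {ξ, ρ, σ} = {(p24,ξ), (p24,ρ), (p24,σ), (p25,ξ), (p25,ρ), (p25,σ), (p26,ξ), (p26,ρ), (p26,σ)}
These 10 distinct sets form the basis B.
Close under arbitrary unions to get τ_{X×Y}; counting gives |τ_{X×Y}| = 20.


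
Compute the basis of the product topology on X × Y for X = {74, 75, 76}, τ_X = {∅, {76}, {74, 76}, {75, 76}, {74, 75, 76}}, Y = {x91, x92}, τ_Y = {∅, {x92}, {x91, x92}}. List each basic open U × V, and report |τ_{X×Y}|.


Basis B = {∅ × ∅, {76} × {x92}, {74, 76} × {x92}, {75, 76} × {x92}, {76} × {x91, x92}, {74, 75, 76} × {x92}, {74, 76} × {x91, x92}, {75, 76} × {x91, x92}, {74, 75, 76} × {x91, x92}}; |τ_{X×Y}| = 14.

Enumerate products U × V with U ∈ τ_X, V ∈ τ_Y (deduplicated):
  ∅ × ∅ = {} (∅)
  {76} × {x92} = {(76,x92)}
  {74, 76} × {x92} = {(74,x92), (76,x92)}
  {75, 76} × {x92} = {(75,x92), (76,x92)}
  {76} × {x91, x92} = {(76,x91), (76,x92)}
  {74, 75, 76} × {x92} = {(74,x92), (75,x92), (76,x92)}
  {74, 76} × {x91, x92} = {(74,x91), (74,x92), (76,x91), (76,x92)}
  {75, 76} × {x91, x92} = {(75,x91), (75,x92), (76,x91), (76,x92)}
  {74, 75, 76} × {x91, x92} = {(74,x91), (74,x92), (75,x91), (75,x92), (76,x91), (76,x92)}
These 9 distinct sets form the basis B.
Close under arbitrary unions to get τ_{X×Y}; counting gives |τ_{X×Y}| = 14.


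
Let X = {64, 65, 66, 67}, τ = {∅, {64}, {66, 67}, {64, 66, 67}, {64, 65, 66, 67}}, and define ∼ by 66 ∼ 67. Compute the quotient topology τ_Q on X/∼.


X/∼ = {[64], [65], [66=67]}; |τ_Q| = 5.

Equivalence classes: [64], [65], [66=67].
Quotient map π: X → X/∼ sends 64 ↦ [64], 65 ↦ [65], 66 ↦ [66=67], 67 ↦ [66=67].
For each subset V ⊆ X/∼, compute π^{-1}(V) ⊆ X and check whether π^{-1}(V) ∈ τ. V is open in τ_Q iff π^{-1}(V) ∈ τ.
  V = {}: π^{-1}(V) = ∅ ∈ τ ✓.
  V = {[64]}: π^{-1}(V) = {64} ∈ τ ✓.
  V = {[65]}: π^{-1}(V) = {65} ∉ τ ✗.
  V = {[64], [65]}: π^{-1}(V) = {64, 65} ∉ τ ✗.
  V = {[66=67]}: π^{-1}(V) = {66, 67} ∈ τ ✓.
  V = {[64], [66=67]}: π^{-1}(V) = {64, 66, 67} ∈ τ ✓.
  V = {[65], [66=67]}: π^{-1}(V) = {65, 66, 67} ∉ τ ✗.
  V = {[64], [65], [66=67]}: π^{-1}(V) = {64, 65, 66, 67} ∈ τ ✓.
Open sets in the quotient: τ_Q = {{}, {[64]}, {[66=67]}, {[64], [66=67]}, {[64], [65], [66=67]}} (5 elements).


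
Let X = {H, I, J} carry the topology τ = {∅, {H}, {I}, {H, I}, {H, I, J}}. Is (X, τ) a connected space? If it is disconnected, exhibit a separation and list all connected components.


(X, τ) is connected.

Find clopen sets (U ∈ τ with X ∖ U ∈ τ):
  U = ∅, X ∖ U = {H, I, J} — both open, so U is clopen.
  U = {H, I, J}, X ∖ U = ∅ — both open, so U is clopen.
Only trivial clopens (∅ and X) exist, so (X, τ) is connected.
Compute connected components by grouping points that agree on all clopens:
  component: {H, I, J}


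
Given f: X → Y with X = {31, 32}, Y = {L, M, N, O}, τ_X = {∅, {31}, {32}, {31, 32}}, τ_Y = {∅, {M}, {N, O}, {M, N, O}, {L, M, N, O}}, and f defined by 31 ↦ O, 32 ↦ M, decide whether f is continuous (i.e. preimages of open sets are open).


f IS continuous.

Compute f^{-1}(U) for each U ∈ τ_Y:
  U = ∅: f^{-1}(U) = ∅ ∈ τ_X ✓.
  U = {M}: f^{-1}(U) = {32} ∈ τ_X ✓.
  U = {N, O}: f^{-1}(U) = {31} ∈ τ_X ✓.
  U = {M, N, O}: f^{-1}(U) = {31, 32} ∈ τ_X ✓.
  U = {L, M, N, O}: f^{-1}(U) = {31, 32} ∈ τ_X ✓.
Every preimage lies in τ_X, so f IS continuous.


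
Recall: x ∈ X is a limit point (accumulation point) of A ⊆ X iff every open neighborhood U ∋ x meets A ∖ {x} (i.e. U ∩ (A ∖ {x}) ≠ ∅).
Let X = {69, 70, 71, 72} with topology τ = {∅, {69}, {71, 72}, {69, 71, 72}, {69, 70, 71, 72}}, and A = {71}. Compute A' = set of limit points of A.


A' = {70, 72}

For each x ∈ X, list the open sets U ∈ τ with x ∈ U, then check whether U ∩ (A ∖ {x}) ≠ ∅ for every such U.
  x = 69: open {69} ∋ x has {69} ∩ (A ∖ {69}) = ∅, so x is NOT a limit point.
  x = 70: opens ∋ x are {69, 70, 71, 72}; each meets A ∖ {70}, so x IS a limit point.
  x = 71: open {71, 72} ∋ x has {71, 72} ∩ (A ∖ {71}) = ∅, so x is NOT a limit point.
  x = 72: opens ∋ x are {71, 72}, {69, 71, 72}, {69, 70, 71, 72}; each meets A ∖ {72}, so x IS a limit point.
Collecting: A' = {70, 72}.


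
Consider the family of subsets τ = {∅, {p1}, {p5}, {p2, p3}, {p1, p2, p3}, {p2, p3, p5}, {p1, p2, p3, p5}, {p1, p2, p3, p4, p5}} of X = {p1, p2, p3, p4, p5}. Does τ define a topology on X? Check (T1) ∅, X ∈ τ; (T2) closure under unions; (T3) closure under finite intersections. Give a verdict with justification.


τ is NOT a topology on X.

Axiom (T1): ∅ ∈ τ? Yes; X ∈ τ? Yes.
Axiom (T2/T3): check pairwise unions and intersections of members of τ.
Counterexample for (T2): {p1} ∪ {p5} = {p1, p5} ∉ τ. Therefore τ is NOT a topology.


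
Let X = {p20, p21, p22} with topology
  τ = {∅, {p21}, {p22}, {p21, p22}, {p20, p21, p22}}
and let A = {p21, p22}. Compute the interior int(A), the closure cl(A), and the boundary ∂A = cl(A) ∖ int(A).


int(A) = {p21, p22}, cl(A) = {p20, p21, p22}, ∂A = {p20}.

Closed sets in (X, τ) are complements of opens:
  closed(X, τ) = {∅, {p20}, {p20, p21}, {p20, p22}, {p20, p21, p22}}.
int(A) = ⋃ {U ∈ τ : U ⊆ A}. Opens contained in A: ∅, {p21}, {p22}, {p21, p22}.
Taking the union of these: int(A) = {p21, p22}.
cl(A) = ⋂ {C closed : A ⊆ C}. Closed sets containing A: {p20, p21, p22}.
Intersecting these: cl(A) = {p20, p21, p22}.
∂A = cl(A) ∖ int(A) = {p20, p21, p22} ∖ {p21, p22} = {p20}.


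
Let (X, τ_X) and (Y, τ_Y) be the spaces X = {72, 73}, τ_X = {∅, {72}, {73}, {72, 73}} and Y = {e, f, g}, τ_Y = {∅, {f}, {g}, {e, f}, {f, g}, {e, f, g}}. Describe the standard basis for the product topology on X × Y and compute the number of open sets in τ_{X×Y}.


Basis B = {∅ × ∅, {72} × {f}, {72} × {g}, {73} × {f}, {73} × {g}, {72} × {e, f}, {72} × {f, g}, {72, 73} × {f}, {72, 73} × {g}, {73} × {e, f}, {73} × {f, g}, {72} × {e, f, g}, {73} × {e, f, g}, {72, 73} × {e, f}, {72, 73} × {f, g}, {72, 73} × {e, f, g}}; |τ_{X×Y}| = 36.

Enumerate products U × V with U ∈ τ_X, V ∈ τ_Y (deduplicated):
  ∅ × ∅ = {} (∅)
  {72} × {f} = {(72,f)}
  {72} × {g} = {(72,g)}
  {73} × {f} = {(73,f)}
  {73} × {g} = {(73,g)}
  {72} × {e, f} = {(72,e), (72,f)}
  {72} × {f, g} = {(72,f), (72,g)}
  {72, 73} × {f} = {(72,f), (73,f)}
  {72, 73} × {g} = {(72,g), (73,g)}
  {73} × {e, f} = {(73,e), (73,f)}
  {73} × {f, g} = {(73,f), (73,g)}
  {72} × {e, f, g} = {(72,e), (72,f), (72,g)}
  {73} × {e, f, g} = {(73,e), (73,f), (73,g)}
  {72, 73} × {e, f} = {(72,e), (72,f), (73,e), (73,f)}
  {72, 73} × {f, g} = {(72,f), (72,g), (73,f), (73,g)}
  {72, 73} × {e, f, g} = {(72,e), (72,f), (72,g), (73,e), (73,f), (73,g)}
These 16 distinct sets form the basis B.
Close under arbitrary unions to get τ_{X×Y}; counting gives |τ_{X×Y}| = 36.


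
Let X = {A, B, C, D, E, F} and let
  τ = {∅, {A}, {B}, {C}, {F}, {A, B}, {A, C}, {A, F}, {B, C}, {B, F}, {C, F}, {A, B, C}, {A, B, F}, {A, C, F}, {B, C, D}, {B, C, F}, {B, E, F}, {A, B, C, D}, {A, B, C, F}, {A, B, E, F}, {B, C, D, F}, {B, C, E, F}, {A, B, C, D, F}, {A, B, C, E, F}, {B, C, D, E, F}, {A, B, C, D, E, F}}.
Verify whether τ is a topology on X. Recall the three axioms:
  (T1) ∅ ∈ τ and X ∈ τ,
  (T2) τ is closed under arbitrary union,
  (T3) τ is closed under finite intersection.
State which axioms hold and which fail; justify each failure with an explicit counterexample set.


τ IS a topology on X.

Axiom (T1): ∅ ∈ τ? Yes; X ∈ τ? Yes.
Axiom (T2/T3): check pairwise unions and intersections of members of τ.
All pairwise intersections and unions checked — each lies in τ. Therefore τ satisfies (T1), (T2), (T3): it IS a topology on X.


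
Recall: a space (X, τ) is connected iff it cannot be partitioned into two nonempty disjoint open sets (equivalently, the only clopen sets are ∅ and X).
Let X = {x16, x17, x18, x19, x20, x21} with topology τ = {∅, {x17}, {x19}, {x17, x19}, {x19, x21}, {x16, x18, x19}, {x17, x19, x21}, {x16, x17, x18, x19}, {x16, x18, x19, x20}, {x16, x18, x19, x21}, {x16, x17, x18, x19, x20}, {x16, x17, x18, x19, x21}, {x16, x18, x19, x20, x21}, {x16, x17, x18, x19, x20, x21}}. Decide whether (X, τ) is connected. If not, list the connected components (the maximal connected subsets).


(X, τ) is disconnected; components = [{x17}, {x16, x18, x19, x20, x21}].

Find clopen sets (U ∈ τ with X ∖ U ∈ τ):
  U = ∅, X ∖ U = {x16, x17, x18, x19, x20, x21} — both open, so U is clopen.
  U = {x17}, X ∖ U = {x16, x18, x19, x20, x21} — both open, so U is clopen.
  U = {x16, x18, x19, x20, x21}, X ∖ U = {x17} — both open, so U is clopen.
  U = {x16, x17, x18, x19, x20, x21}, X ∖ U = ∅ — both open, so U is clopen.
Nontrivial clopen(s) exist: e.g. {x17}. So (X, τ) is disconnected.
Compute connected components by grouping points that agree on all clopens:
  component: {x17}
  component: {x16, x18, x19, x20, x21}


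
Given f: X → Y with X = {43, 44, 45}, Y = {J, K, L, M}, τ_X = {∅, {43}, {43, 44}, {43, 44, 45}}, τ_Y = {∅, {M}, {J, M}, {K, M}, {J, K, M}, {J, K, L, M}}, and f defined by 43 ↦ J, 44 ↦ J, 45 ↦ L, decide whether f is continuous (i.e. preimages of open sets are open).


f IS continuous.

Compute f^{-1}(U) for each U ∈ τ_Y:
  U = ∅: f^{-1}(U) = ∅ ∈ τ_X ✓.
  U = {M}: f^{-1}(U) = ∅ ∈ τ_X ✓.
  U = {J, M}: f^{-1}(U) = {43, 44} ∈ τ_X ✓.
  U = {K, M}: f^{-1}(U) = ∅ ∈ τ_X ✓.
  U = {J, K, M}: f^{-1}(U) = {43, 44} ∈ τ_X ✓.
  U = {J, K, L, M}: f^{-1}(U) = {43, 44, 45} ∈ τ_X ✓.
Every preimage lies in τ_X, so f IS continuous.


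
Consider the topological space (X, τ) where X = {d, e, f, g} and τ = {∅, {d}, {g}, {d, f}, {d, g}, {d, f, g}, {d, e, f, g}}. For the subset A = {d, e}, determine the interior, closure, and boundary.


int(A) = {d}, cl(A) = {d, e, f}, ∂A = {e, f}.

Closed sets in (X, τ) are complements of opens:
  closed(X, τ) = {∅, {e}, {e, f}, {e, g}, {d, e, f}, {e, f, g}, {d, e, f, g}}.
int(A) = ⋃ {U ∈ τ : U ⊆ A}. Opens contained in A: ∅, {d}.
Taking the union of these: int(A) = {d}.
cl(A) = ⋂ {C closed : A ⊆ C}. Closed sets containing A: {d, e, f}, {d, e, f, g}.
Intersecting these: cl(A) = {d, e, f}.
∂A = cl(A) ∖ int(A) = {d, e, f} ∖ {d} = {e, f}.


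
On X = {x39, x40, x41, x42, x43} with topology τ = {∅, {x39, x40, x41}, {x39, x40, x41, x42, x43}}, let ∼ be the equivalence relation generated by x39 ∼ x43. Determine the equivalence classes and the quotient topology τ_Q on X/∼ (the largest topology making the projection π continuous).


X/∼ = {[x39=x43], [x40], [x41], [x42]}; |τ_Q| = 2.

Equivalence classes: [x39=x43], [x40], [x41], [x42].
Quotient map π: X → X/∼ sends x39 ↦ [x39=x43], x40 ↦ [x40], x41 ↦ [x41], x42 ↦ [x42], x43 ↦ [x39=x43].
For each subset V ⊆ X/∼, compute π^{-1}(V) ⊆ X and check whether π^{-1}(V) ∈ τ. V is open in τ_Q iff π^{-1}(V) ∈ τ.
  V = {}: π^{-1}(V) = ∅ ∈ τ ✓.
  V = {[x39=x43]}: π^{-1}(V) = {x39, x43} ∉ τ ✗.
  V = {[x40]}: π^{-1}(V) = {x40} ∉ τ ✗.
  V = {[x39=x43], [x40]}: π^{-1}(V) = {x39, x40, x43} ∉ τ ✗.
  V = {[x41]}: π^{-1}(V) = {x41} ∉ τ ✗.
  V = {[x39=x43], [x41]}: π^{-1}(V) = {x39, x41, x43} ∉ τ ✗.
  V = {[x40], [x41]}: π^{-1}(V) = {x40, x41} ∉ τ ✗.
  V = {[x39=x43], [x40], [x41]}: π^{-1}(V) = {x39, x40, x41, x43} ∉ τ ✗.
  V = {[x42]}: π^{-1}(V) = {x42} ∉ τ ✗.
  V = {[x39=x43], [x42]}: π^{-1}(V) = {x39, x42, x43} ∉ τ ✗.
  V = {[x40], [x42]}: π^{-1}(V) = {x40, x42} ∉ τ ✗.
  V = {[x39=x43], [x40], [x42]}: π^{-1}(V) = {x39, x40, x42, x43} ∉ τ ✗.
  V = {[x41], [x42]}: π^{-1}(V) = {x41, x42} ∉ τ ✗.
  V = {[x39=x43], [x41], [x42]}: π^{-1}(V) = {x39, x41, x42, x43} ∉ τ ✗.
  V = {[x40], [x41], [x42]}: π^{-1}(V) = {x40, x41, x42} ∉ τ ✗.
  V = {[x39=x43], [x40], [x41], [x42]}: π^{-1}(V) = {x39, x40, x41, x42, x43} ∈ τ ✓.
Open sets in the quotient: τ_Q = {{}, {[x39=x43], [x40], [x41], [x42]}} (2 elements).


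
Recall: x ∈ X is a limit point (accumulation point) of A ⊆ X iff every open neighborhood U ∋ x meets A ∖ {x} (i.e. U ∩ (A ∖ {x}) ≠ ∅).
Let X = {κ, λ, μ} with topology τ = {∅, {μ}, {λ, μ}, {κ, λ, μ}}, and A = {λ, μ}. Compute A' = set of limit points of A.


A' = {κ, λ}

For each x ∈ X, list the open sets U ∈ τ with x ∈ U, then check whether U ∩ (A ∖ {x}) ≠ ∅ for every such U.
  x = κ: opens ∋ x are {κ, λ, μ}; each meets A ∖ {κ}, so x IS a limit point.
  x = λ: opens ∋ x are {λ, μ}, {κ, λ, μ}; each meets A ∖ {λ}, so x IS a limit point.
  x = μ: open {μ} ∋ x has {μ} ∩ (A ∖ {μ}) = ∅, so x is NOT a limit point.
Collecting: A' = {κ, λ}.


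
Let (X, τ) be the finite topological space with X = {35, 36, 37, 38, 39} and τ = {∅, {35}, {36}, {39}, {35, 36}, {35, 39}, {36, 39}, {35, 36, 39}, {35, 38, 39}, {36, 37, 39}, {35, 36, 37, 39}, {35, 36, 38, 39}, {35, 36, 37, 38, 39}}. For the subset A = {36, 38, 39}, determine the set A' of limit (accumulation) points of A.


A' = {37, 38}

For each x ∈ X, list the open sets U ∈ τ with x ∈ U, then check whether U ∩ (A ∖ {x}) ≠ ∅ for every such U.
  x = 35: open {35} ∋ x has {35} ∩ (A ∖ {35}) = ∅, so x is NOT a limit point.
  x = 36: open {36} ∋ x has {36} ∩ (A ∖ {36}) = ∅, so x is NOT a limit point.
  x = 37: opens ∋ x are {36, 37, 39}, {35, 36, 37, 39}, {35, 36, 37, 38, 39}; each meets A ∖ {37}, so x IS a limit point.
  x = 38: opens ∋ x are {35, 38, 39}, {35, 36, 38, 39}, {35, 36, 37, 38, 39}; each meets A ∖ {38}, so x IS a limit point.
  x = 39: open {39} ∋ x has {39} ∩ (A ∖ {39}) = ∅, so x is NOT a limit point.
Collecting: A' = {37, 38}.


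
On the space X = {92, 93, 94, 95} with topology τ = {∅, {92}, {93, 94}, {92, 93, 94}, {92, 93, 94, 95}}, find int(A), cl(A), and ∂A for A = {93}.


int(A) = ∅, cl(A) = {93, 94, 95}, ∂A = {93, 94, 95}.

Closed sets in (X, τ) are complements of opens:
  closed(X, τ) = {∅, {95}, {92, 95}, {93, 94, 95}, {92, 93, 94, 95}}.
int(A) = ⋃ {U ∈ τ : U ⊆ A}. Opens contained in A: ∅.
Taking the union of these: int(A) = ∅.
cl(A) = ⋂ {C closed : A ⊆ C}. Closed sets containing A: {93, 94, 95}, {92, 93, 94, 95}.
Intersecting these: cl(A) = {93, 94, 95}.
∂A = cl(A) ∖ int(A) = {93, 94, 95} ∖ ∅ = {93, 94, 95}.


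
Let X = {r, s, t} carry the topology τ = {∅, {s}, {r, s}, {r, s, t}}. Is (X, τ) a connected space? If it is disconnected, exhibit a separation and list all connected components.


(X, τ) is connected.

Find clopen sets (U ∈ τ with X ∖ U ∈ τ):
  U = ∅, X ∖ U = {r, s, t} — both open, so U is clopen.
  U = {r, s, t}, X ∖ U = ∅ — both open, so U is clopen.
Only trivial clopens (∅ and X) exist, so (X, τ) is connected.
Compute connected components by grouping points that agree on all clopens:
  component: {r, s, t}


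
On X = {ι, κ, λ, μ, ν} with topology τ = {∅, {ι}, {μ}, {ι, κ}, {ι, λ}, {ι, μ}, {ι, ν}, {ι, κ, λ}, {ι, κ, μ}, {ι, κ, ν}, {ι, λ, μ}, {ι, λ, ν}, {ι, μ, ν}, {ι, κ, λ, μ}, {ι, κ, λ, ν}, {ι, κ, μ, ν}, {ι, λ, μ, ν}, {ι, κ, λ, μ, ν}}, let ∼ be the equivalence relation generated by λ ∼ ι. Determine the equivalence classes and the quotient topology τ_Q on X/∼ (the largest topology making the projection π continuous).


X/∼ = {[ι=λ], [κ], [μ], [ν]}; |τ_Q| = 10.

Equivalence classes: [ι=λ], [κ], [μ], [ν].
Quotient map π: X → X/∼ sends ι ↦ [ι=λ], κ ↦ [κ], λ ↦ [ι=λ], μ ↦ [μ], ν ↦ [ν].
For each subset V ⊆ X/∼, compute π^{-1}(V) ⊆ X and check whether π^{-1}(V) ∈ τ. V is open in τ_Q iff π^{-1}(V) ∈ τ.
  V = {}: π^{-1}(V) = ∅ ∈ τ ✓.
  V = {[ι=λ]}: π^{-1}(V) = {ι, λ} ∈ τ ✓.
  V = {[κ]}: π^{-1}(V) = {κ} ∉ τ ✗.
  V = {[ι=λ], [κ]}: π^{-1}(V) = {ι, κ, λ} ∈ τ ✓.
  V = {[μ]}: π^{-1}(V) = {μ} ∈ τ ✓.
  V = {[ι=λ], [μ]}: π^{-1}(V) = {ι, λ, μ} ∈ τ ✓.
  V = {[κ], [μ]}: π^{-1}(V) = {κ, μ} ∉ τ ✗.
  V = {[ι=λ], [κ], [μ]}: π^{-1}(V) = {ι, κ, λ, μ} ∈ τ ✓.
  V = {[ν]}: π^{-1}(V) = {ν} ∉ τ ✗.
  V = {[ι=λ], [ν]}: π^{-1}(V) = {ι, λ, ν} ∈ τ ✓.
  V = {[κ], [ν]}: π^{-1}(V) = {κ, ν} ∉ τ ✗.
  V = {[ι=λ], [κ], [ν]}: π^{-1}(V) = {ι, κ, λ, ν} ∈ τ ✓.
  V = {[μ], [ν]}: π^{-1}(V) = {μ, ν} ∉ τ ✗.
  V = {[ι=λ], [μ], [ν]}: π^{-1}(V) = {ι, λ, μ, ν} ∈ τ ✓.
  V = {[κ], [μ], [ν]}: π^{-1}(V) = {κ, μ, ν} ∉ τ ✗.
  V = {[ι=λ], [κ], [μ], [ν]}: π^{-1}(V) = {ι, κ, λ, μ, ν} ∈ τ ✓.
Open sets in the quotient: τ_Q = {{}, {[ι=λ]}, {[ι=λ], [κ]}, {[μ]}, {[ι=λ], [μ]}, {[ι=λ], [κ], [μ]}, {[ι=λ], [ν]}, {[ι=λ], [κ], [ν]}, {[ι=λ], [μ], [ν]}, {[ι=λ], [κ], [μ], [ν]}} (10 elements).


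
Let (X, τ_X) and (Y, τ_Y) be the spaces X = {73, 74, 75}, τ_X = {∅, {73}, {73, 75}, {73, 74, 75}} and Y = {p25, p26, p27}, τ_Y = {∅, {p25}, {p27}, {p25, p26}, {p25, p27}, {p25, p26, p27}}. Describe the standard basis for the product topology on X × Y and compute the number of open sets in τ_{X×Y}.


Basis B = {∅ × ∅, {73} × {p25}, {73} × {p27}, {73} × {p25, p26}, {73} × {p25, p27}, {73, 75} × {p25}, {73, 75} × {p27}, {73} × {p25, p26, p27}, {73, 74, 75} × {p25}, {73, 74, 75} × {p27}, {73, 75} × {p25, p26}, {73, 75} × {p25, p27}, {73, 75} × {p25, p26, p27}, {73, 74, 75} × {p25, p26}, {73, 74, 75} × {p25, p27}, {73, 74, 75} × {p25, p26, p27}}; |τ_{X×Y}| = 40.

Enumerate products U × V with U ∈ τ_X, V ∈ τ_Y (deduplicated):
  ∅ × ∅ = {} (∅)
  {73} × {p25} = {(73,p25)}
  {73} × {p27} = {(73,p27)}
  {73} × {p25, p26} = {(73,p25), (73,p26)}
  {73} × {p25, p27} = {(73,p25), (73,p27)}
  {73, 75} × {p25} = {(73,p25), (75,p25)}
  {73, 75} × {p27} = {(73,p27), (75,p27)}
  {73} × {p25, p26, p27} = {(73,p25), (73,p26), (73,p27)}
  {73, 74, 75} × {p25} = {(73,p25), (74,p25), (75,p25)}
  {73, 74, 75} × {p27} = {(73,p27), (74,p27), (75,p27)}
  {73, 75} × {p25, p26} = {(73,p25), (73,p26), (75,p25), (75,p26)}
  {73, 75} × {p25, p27} = {(73,p25), (73,p27), (75,p25), (75,p27)}
  {73, 75} × {p25, p26, p27} = {(73,p25), (73,p26), (73,p27), (75,p25), (75,p26), (75,p27)}
  {73, 74, 75} × {p25, p26} = {(73,p25), (73,p26), (74,p25), (74,p26), (75,p25), (75,p26)}
  {73, 74, 75} × {p25, p27} = {(73,p25), (73,p27), (74,p25), (74,p27), (75,p25), (75,p27)}
  {73, 74, 75} × {p25, p26, p27} = {(73,p25), (73,p26), (73,p27), (74,p25), (74,p26), (74,p27), (75,p25), (75,p26), (75,p27)}
These 16 distinct sets form the basis B.
Close under arbitrary unions to get τ_{X×Y}; counting gives |τ_{X×Y}| = 40.


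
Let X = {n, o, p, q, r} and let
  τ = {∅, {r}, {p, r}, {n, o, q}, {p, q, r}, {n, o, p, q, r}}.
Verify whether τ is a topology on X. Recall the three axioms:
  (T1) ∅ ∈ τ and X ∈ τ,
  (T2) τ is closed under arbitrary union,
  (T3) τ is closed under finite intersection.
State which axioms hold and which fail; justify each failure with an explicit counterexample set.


τ is NOT a topology on X.

Axiom (T1): ∅ ∈ τ? Yes; X ∈ τ? Yes.
Axiom (T2/T3): check pairwise unions and intersections of members of τ.
Counterexample for (T2): {r} ∪ {n, o, q} = {n, o, q, r} ∉ τ. Therefore τ is NOT a topology.


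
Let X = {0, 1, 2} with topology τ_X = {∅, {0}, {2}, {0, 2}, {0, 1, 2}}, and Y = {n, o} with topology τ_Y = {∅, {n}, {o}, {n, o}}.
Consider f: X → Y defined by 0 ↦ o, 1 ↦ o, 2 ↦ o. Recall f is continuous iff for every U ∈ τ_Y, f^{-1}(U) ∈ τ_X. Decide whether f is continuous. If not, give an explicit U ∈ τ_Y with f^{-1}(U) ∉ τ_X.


f IS continuous.

Compute f^{-1}(U) for each U ∈ τ_Y:
  U = ∅: f^{-1}(U) = ∅ ∈ τ_X ✓.
  U = {n}: f^{-1}(U) = ∅ ∈ τ_X ✓.
  U = {o}: f^{-1}(U) = {0, 1, 2} ∈ τ_X ✓.
  U = {n, o}: f^{-1}(U) = {0, 1, 2} ∈ τ_X ✓.
Every preimage lies in τ_X, so f IS continuous.


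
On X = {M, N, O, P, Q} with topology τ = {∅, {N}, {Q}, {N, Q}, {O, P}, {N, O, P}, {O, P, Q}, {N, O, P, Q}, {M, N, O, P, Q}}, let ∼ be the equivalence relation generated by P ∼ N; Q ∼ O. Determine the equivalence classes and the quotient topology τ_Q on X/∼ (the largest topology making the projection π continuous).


X/∼ = {[M], [N=P], [O=Q]}; |τ_Q| = 3.

Equivalence classes: [M], [N=P], [O=Q].
Quotient map π: X → X/∼ sends M ↦ [M], N ↦ [N=P], O ↦ [O=Q], P ↦ [N=P], Q ↦ [O=Q].
For each subset V ⊆ X/∼, compute π^{-1}(V) ⊆ X and check whether π^{-1}(V) ∈ τ. V is open in τ_Q iff π^{-1}(V) ∈ τ.
  V = {}: π^{-1}(V) = ∅ ∈ τ ✓.
  V = {[M]}: π^{-1}(V) = {M} ∉ τ ✗.
  V = {[N=P]}: π^{-1}(V) = {N, P} ∉ τ ✗.
  V = {[M], [N=P]}: π^{-1}(V) = {M, N, P} ∉ τ ✗.
  V = {[O=Q]}: π^{-1}(V) = {O, Q} ∉ τ ✗.
  V = {[M], [O=Q]}: π^{-1}(V) = {M, O, Q} ∉ τ ✗.
  V = {[N=P], [O=Q]}: π^{-1}(V) = {N, O, P, Q} ∈ τ ✓.
  V = {[M], [N=P], [O=Q]}: π^{-1}(V) = {M, N, O, P, Q} ∈ τ ✓.
Open sets in the quotient: τ_Q = {{}, {[N=P], [O=Q]}, {[M], [N=P], [O=Q]}} (3 elements).


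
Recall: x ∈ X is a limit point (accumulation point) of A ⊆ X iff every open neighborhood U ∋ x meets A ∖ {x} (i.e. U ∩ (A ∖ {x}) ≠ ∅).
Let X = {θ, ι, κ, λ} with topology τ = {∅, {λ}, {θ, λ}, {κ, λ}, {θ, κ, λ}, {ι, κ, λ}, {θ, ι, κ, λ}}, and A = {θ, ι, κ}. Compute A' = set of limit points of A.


A' = {ι}

For each x ∈ X, list the open sets U ∈ τ with x ∈ U, then check whether U ∩ (A ∖ {x}) ≠ ∅ for every such U.
  x = θ: open {θ, λ} ∋ x has {θ, λ} ∩ (A ∖ {θ}) = ∅, so x is NOT a limit point.
  x = ι: opens ∋ x are {ι, κ, λ}, {θ, ι, κ, λ}; each meets A ∖ {ι}, so x IS a limit point.
  x = κ: open {κ, λ} ∋ x has {κ, λ} ∩ (A ∖ {κ}) = ∅, so x is NOT a limit point.
  x = λ: open {λ} ∋ x has {λ} ∩ (A ∖ {λ}) = ∅, so x is NOT a limit point.
Collecting: A' = {ι}.


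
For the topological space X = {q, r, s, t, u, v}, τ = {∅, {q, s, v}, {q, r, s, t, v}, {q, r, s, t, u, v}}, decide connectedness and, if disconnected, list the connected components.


(X, τ) is connected.

Find clopen sets (U ∈ τ with X ∖ U ∈ τ):
  U = ∅, X ∖ U = {q, r, s, t, u, v} — both open, so U is clopen.
  U = {q, r, s, t, u, v}, X ∖ U = ∅ — both open, so U is clopen.
Only trivial clopens (∅ and X) exist, so (X, τ) is connected.
Compute connected components by grouping points that agree on all clopens:
  component: {q, r, s, t, u, v}


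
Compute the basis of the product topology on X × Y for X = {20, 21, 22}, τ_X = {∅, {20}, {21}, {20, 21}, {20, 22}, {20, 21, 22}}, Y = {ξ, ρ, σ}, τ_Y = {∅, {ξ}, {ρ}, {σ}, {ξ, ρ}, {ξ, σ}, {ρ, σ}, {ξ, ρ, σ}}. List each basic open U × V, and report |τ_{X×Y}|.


Basis B = {∅ × ∅, {20} × {ξ}, {20} × {ρ}, {20} × {σ}, {21} × {ξ}, {21} × {ρ}, {21} × {σ}, {20} × {ξ, ρ}, {20} × {ξ, σ}, {20, 21} × {ξ}, {20, 22} × {ξ}, {20} × {ρ, σ}, {20, 21} × {ρ}, {20, 22} × {ρ}, {20, 21} × {σ}, {20, 22} × {σ}, {21} × {ξ, ρ}, {21} × {ξ, σ}, {21} × {ρ, σ}, {20} × {ξ, ρ, σ}, {20, 21, 22} × {ξ}, {20, 21, 22} × {ρ}, {20, 21, 22} × {σ}, {21} × {ξ, ρ, σ}, {20, 21} × {ξ, ρ}, {20, 22} × {ξ, ρ}, {20, 21} × {ξ, σ}, {20, 22} × {ξ, σ}, {20, 21} × {ρ, σ}, {20, 22} × {ρ, σ}, {20, 21} × {ξ, ρ, σ}, {20, 22} × {ξ, ρ, σ}, {20, 21, 22} × {ξ, ρ}, {20, 21, 22} × {ξ, σ}, {20, 21, 22} × {ρ, σ}, {20, 21, 22} × {ξ, ρ, σ}}; |τ_{X×Y}| = 216.

Enumerate products U × V with U ∈ τ_X, V ∈ τ_Y (deduplicated):
  ∅ × ∅ = {} (∅)
  {20} × {ξ} = {(20,ξ)}
  {20} × {ρ} = {(20,ρ)}
  {20} × {σ} = {(20,σ)}
  {21} × {ξ} = {(21,ξ)}
  {21} × {ρ} = {(21,ρ)}
  {21} × {σ} = {(21,σ)}
  {20} × {ξ, ρ} = {(20,ξ), (20,ρ)}
  {20} × {ξ, σ} = {(20,ξ), (20,σ)}
  {20, 21} × {ξ} = {(20,ξ), (21,ξ)}
  {20, 22} × {ξ} = {(20,ξ), (22,ξ)}
  {20} × {ρ, σ} = {(20,ρ), (20,σ)}
  {20, 21} × {ρ} = {(20,ρ), (21,ρ)}
  {20, 22} × {ρ} = {(20,ρ), (22,ρ)}
  {20, 21} × {σ} = {(20,σ), (21,σ)}
  {20, 22} × {σ} = {(20,σ), (22,σ)}
  {21} × {ξ, ρ} = {(21,ξ), (21,ρ)}
  {21} × {ξ, σ} = {(21,ξ), (21,σ)}
  {21} × {ρ, σ} = {(21,ρ), (21,σ)}
  {20} × {ξ, ρ, σ} = {(20,ξ), (20,ρ), (20,σ)}
  {20, 21, 22} × {ξ} = {(20,ξ), (21,ξ), (22,ξ)}
  {20, 21, 22} × {ρ} = {(20,ρ), (21,ρ), (22,ρ)}
  {20, 21, 22} × {σ} = {(20,σ), (21,σ), (22,σ)}
  {21} × {ξ, ρ, σ} = {(21,ξ), (21,ρ), (21,σ)}
  {20, 21} × {ξ, ρ} = {(20,ξ), (20,ρ), (21,ξ), (21,ρ)}
  {20, 22} × {ξ, ρ} = {(20,ξ), (20,ρ), (22,ξ), (22,ρ)}
  {20, 21} × {ξ, σ} = {(20,ξ), (20,σ), (21,ξ), (21,σ)}
  {20, 22} × {ξ, σ} = {(20,ξ), (20,σ), (22,ξ), (22,σ)}
  {20, 21} × {ρ, σ} = {(20,ρ), (20,σ), (21,ρ), (21,σ)}
  {20, 22} × {ρ, σ} = {(20,ρ), (20,σ), (22,ρ), (22,σ)}
  {20, 21} × {ξ, ρ, σ} = {(20,ξ), (20,ρ), (20,σ), (21,ξ), (21,ρ), (21,σ)}
  {20, 22} × {ξ, ρ, σ} = {(20,ξ), (20,ρ), (20,σ), (22,ξ), (22,ρ), (22,σ)}
  {20, 21, 22} × {ξ, ρ} = {(20,ξ), (20,ρ), (21,ξ), (21,ρ), (22,ξ), (22,ρ)}
  {20, 21, 22} × {ξ, σ} = {(20,ξ), (20,σ), (21,ξ), (21,σ), (22,ξ), (22,σ)}
  {20, 21, 22} × {ρ, σ} = {(20,ρ), (20,σ), (21,ρ), (21,σ), (22,ρ), (22,σ)}
  {20, 21, 22} × {ξ, ρ, σ} = {(20,ξ), (20,ρ), (20,σ), (21,ξ), (21,ρ), (21,σ), (22,ξ), (22,ρ), (22,σ)}
These 36 distinct sets form the basis B.
Close under arbitrary unions to get τ_{X×Y}; counting gives |τ_{X×Y}| = 216.


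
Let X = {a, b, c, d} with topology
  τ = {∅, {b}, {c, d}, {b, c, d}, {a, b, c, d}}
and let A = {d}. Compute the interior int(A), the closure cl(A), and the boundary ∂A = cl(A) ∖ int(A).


int(A) = ∅, cl(A) = {a, c, d}, ∂A = {a, c, d}.

Closed sets in (X, τ) are complements of opens:
  closed(X, τ) = {∅, {a}, {a, b}, {a, c, d}, {a, b, c, d}}.
int(A) = ⋃ {U ∈ τ : U ⊆ A}. Opens contained in A: ∅.
Taking the union of these: int(A) = ∅.
cl(A) = ⋂ {C closed : A ⊆ C}. Closed sets containing A: {a, c, d}, {a, b, c, d}.
Intersecting these: cl(A) = {a, c, d}.
∂A = cl(A) ∖ int(A) = {a, c, d} ∖ ∅ = {a, c, d}.


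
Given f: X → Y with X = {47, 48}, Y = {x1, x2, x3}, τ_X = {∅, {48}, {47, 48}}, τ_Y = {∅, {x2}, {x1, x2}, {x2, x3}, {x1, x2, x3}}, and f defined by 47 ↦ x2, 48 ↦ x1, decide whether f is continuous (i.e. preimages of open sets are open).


f is NOT continuous.

Compute f^{-1}(U) for each U ∈ τ_Y:
  U = ∅: f^{-1}(U) = ∅ ∈ τ_X ✓.
  U = {x2}: f^{-1}(U) = {47} ∉ τ_X ✗.
  U = {x1, x2}: f^{-1}(U) = {47, 48} ∈ τ_X ✓.
  U = {x2, x3}: f^{-1}(U) = {47} ∉ τ_X ✗.
  U = {x1, x2, x3}: f^{-1}(U) = {47, 48} ∈ τ_X ✓.
Found U = {x2} with f^{-1}(U) = {47} not in τ_X. Therefore f is NOT continuous.


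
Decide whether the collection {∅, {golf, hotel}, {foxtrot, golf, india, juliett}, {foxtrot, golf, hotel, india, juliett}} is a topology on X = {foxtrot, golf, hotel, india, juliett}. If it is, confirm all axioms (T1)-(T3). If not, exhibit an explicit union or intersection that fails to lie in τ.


τ is NOT a topology on X.

Axiom (T1): ∅ ∈ τ? Yes; X ∈ τ? Yes.
Axiom (T2/T3): check pairwise unions and intersections of members of τ.
Counterexample for (T3): {golf, hotel} ∩ {foxtrot, golf, india, juliett} = {golf} ∉ τ. Therefore τ is NOT a topology.


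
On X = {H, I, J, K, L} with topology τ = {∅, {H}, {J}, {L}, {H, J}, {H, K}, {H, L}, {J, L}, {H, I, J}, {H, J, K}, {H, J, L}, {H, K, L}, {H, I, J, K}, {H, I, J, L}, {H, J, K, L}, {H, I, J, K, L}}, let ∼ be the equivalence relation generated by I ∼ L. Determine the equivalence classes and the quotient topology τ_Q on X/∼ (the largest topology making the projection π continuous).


X/∼ = {[H], [I=L], [J], [K]}; |τ_Q| = 8.

Equivalence classes: [H], [I=L], [J], [K].
Quotient map π: X → X/∼ sends H ↦ [H], I ↦ [I=L], J ↦ [J], K ↦ [K], L ↦ [I=L].
For each subset V ⊆ X/∼, compute π^{-1}(V) ⊆ X and check whether π^{-1}(V) ∈ τ. V is open in τ_Q iff π^{-1}(V) ∈ τ.
  V = {}: π^{-1}(V) = ∅ ∈ τ ✓.
  V = {[H]}: π^{-1}(V) = {H} ∈ τ ✓.
  V = {[I=L]}: π^{-1}(V) = {I, L} ∉ τ ✗.
  V = {[H], [I=L]}: π^{-1}(V) = {H, I, L} ∉ τ ✗.
  V = {[J]}: π^{-1}(V) = {J} ∈ τ ✓.
  V = {[H], [J]}: π^{-1}(V) = {H, J} ∈ τ ✓.
  V = {[I=L], [J]}: π^{-1}(V) = {I, J, L} ∉ τ ✗.
  V = {[H], [I=L], [J]}: π^{-1}(V) = {H, I, J, L} ∈ τ ✓.
  V = {[K]}: π^{-1}(V) = {K} ∉ τ ✗.
  V = {[H], [K]}: π^{-1}(V) = {H, K} ∈ τ ✓.
  V = {[I=L], [K]}: π^{-1}(V) = {I, K, L} ∉ τ ✗.
  V = {[H], [I=L], [K]}: π^{-1}(V) = {H, I, K, L} ∉ τ ✗.
  V = {[J], [K]}: π^{-1}(V) = {J, K} ∉ τ ✗.
  V = {[H], [J], [K]}: π^{-1}(V) = {H, J, K} ∈ τ ✓.
  V = {[I=L], [J], [K]}: π^{-1}(V) = {I, J, K, L} ∉ τ ✗.
  V = {[H], [I=L], [J], [K]}: π^{-1}(V) = {H, I, J, K, L} ∈ τ ✓.
Open sets in the quotient: τ_Q = {{}, {[H]}, {[J]}, {[H], [J]}, {[H], [I=L], [J]}, {[H], [K]}, {[H], [J], [K]}, {[H], [I=L], [J], [K]}} (8 elements).


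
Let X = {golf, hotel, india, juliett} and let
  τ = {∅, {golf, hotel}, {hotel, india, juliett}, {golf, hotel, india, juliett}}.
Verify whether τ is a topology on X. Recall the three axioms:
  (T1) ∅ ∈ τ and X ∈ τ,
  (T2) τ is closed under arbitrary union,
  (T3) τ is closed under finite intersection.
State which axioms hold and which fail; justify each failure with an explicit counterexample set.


τ is NOT a topology on X.

Axiom (T1): ∅ ∈ τ? Yes; X ∈ τ? Yes.
Axiom (T2/T3): check pairwise unions and intersections of members of τ.
Counterexample for (T3): {golf, hotel} ∩ {hotel, india, juliett} = {hotel} ∉ τ. Therefore τ is NOT a topology.


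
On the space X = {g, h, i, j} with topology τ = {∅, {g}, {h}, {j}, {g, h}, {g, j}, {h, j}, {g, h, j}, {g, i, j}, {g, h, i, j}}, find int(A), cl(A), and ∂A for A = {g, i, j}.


int(A) = {g, i, j}, cl(A) = {g, i, j}, ∂A = ∅.

Closed sets in (X, τ) are complements of opens:
  closed(X, τ) = {∅, {h}, {i}, {g, i}, {h, i}, {i, j}, {g, h, i}, {g, i, j}, {h, i, j}, {g, h, i, j}}.
int(A) = ⋃ {U ∈ τ : U ⊆ A}. Opens contained in A: ∅, {g}, {j}, {g, j}, {g, i, j}.
Taking the union of these: int(A) = {g, i, j}.
cl(A) = ⋂ {C closed : A ⊆ C}. Closed sets containing A: {g, i, j}, {g, h, i, j}.
Intersecting these: cl(A) = {g, i, j}.
∂A = cl(A) ∖ int(A) = {g, i, j} ∖ {g, i, j} = ∅.


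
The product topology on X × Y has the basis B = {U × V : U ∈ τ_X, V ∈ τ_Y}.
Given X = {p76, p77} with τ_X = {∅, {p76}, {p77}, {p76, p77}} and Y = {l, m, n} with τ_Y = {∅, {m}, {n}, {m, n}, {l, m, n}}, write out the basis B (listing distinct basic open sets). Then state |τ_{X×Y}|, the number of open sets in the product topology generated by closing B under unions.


Basis B = {∅ × ∅, {p76} × {m}, {p76} × {n}, {p77} × {m}, {p77} × {n}, {p76} × {m, n}, {p76, p77} × {m}, {p76, p77} × {n}, {p77} × {m, n}, {p76} × {l, m, n}, {p77} × {l, m, n}, {p76, p77} × {m, n}, {p76, p77} × {l, m, n}}; |τ_{X×Y}| = 25.

Enumerate products U × V with U ∈ τ_X, V ∈ τ_Y (deduplicated):
  ∅ × ∅ = {} (∅)
  {p76} × {m} = {(p76,m)}
  {p76} × {n} = {(p76,n)}
  {p77} × {m} = {(p77,m)}
  {p77} × {n} = {(p77,n)}
  {p76} × {m, n} = {(p76,m), (p76,n)}
  {p76, p77} × {m} = {(p76,m), (p77,m)}
  {p76, p77} × {n} = {(p76,n), (p77,n)}
  {p77} × {m, n} = {(p77,m), (p77,n)}
  {p76} × {l, m, n} = {(p76,l), (p76,m), (p76,n)}
  {p77} × {l, m, n} = {(p77,l), (p77,m), (p77,n)}
  {p76, p77} × {m, n} = {(p76,m), (p76,n), (p77,m), (p77,n)}
  {p76, p77} × {l, m, n} = {(p76,l), (p76,m), (p76,n), (p77,l), (p77,m), (p77,n)}
These 13 distinct sets form the basis B.
Close under arbitrary unions to get τ_{X×Y}; counting gives |τ_{X×Y}| = 25.


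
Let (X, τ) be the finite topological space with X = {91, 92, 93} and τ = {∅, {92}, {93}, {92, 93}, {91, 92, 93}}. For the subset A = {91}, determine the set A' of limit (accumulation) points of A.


A' = ∅

For each x ∈ X, list the open sets U ∈ τ with x ∈ U, then check whether U ∩ (A ∖ {x}) ≠ ∅ for every such U.
  x = 91: open {91, 92, 93} ∋ x has {91, 92, 93} ∩ (A ∖ {91}) = ∅, so x is NOT a limit point.
  x = 92: open {92} ∋ x has {92} ∩ (A ∖ {92}) = ∅, so x is NOT a limit point.
  x = 93: open {93} ∋ x has {93} ∩ (A ∖ {93}) = ∅, so x is NOT a limit point.
Collecting: A' = ∅.


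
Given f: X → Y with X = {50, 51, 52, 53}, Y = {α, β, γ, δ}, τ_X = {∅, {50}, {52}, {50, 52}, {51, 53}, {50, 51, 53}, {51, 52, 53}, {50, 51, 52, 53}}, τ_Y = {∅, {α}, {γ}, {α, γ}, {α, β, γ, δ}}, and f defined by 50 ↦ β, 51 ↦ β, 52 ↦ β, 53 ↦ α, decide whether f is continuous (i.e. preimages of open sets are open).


f is NOT continuous.

Compute f^{-1}(U) for each U ∈ τ_Y:
  U = ∅: f^{-1}(U) = ∅ ∈ τ_X ✓.
  U = {α}: f^{-1}(U) = {53} ∉ τ_X ✗.
  U = {γ}: f^{-1}(U) = ∅ ∈ τ_X ✓.
  U = {α, γ}: f^{-1}(U) = {53} ∉ τ_X ✗.
  U = {α, β, γ, δ}: f^{-1}(U) = {50, 51, 52, 53} ∈ τ_X ✓.
Found U = {α} with f^{-1}(U) = {53} not in τ_X. Therefore f is NOT continuous.


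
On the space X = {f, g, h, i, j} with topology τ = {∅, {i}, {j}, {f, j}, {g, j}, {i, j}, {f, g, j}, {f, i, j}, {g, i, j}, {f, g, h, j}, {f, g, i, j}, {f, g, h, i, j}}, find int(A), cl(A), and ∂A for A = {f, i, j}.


int(A) = {f, i, j}, cl(A) = {f, g, h, i, j}, ∂A = {g, h}.

Closed sets in (X, τ) are complements of opens:
  closed(X, τ) = {∅, {h}, {i}, {f, h}, {g, h}, {h, i}, {f, g, h}, {f, h, i}, {g, h, i}, {f, g, h, i}, {f, g, h, j}, {f, g, h, i, j}}.
int(A) = ⋃ {U ∈ τ : U ⊆ A}. Opens contained in A: ∅, {i}, {j}, {f, j}, {i, j}, {f, i, j}.
Taking the union of these: int(A) = {f, i, j}.
cl(A) = ⋂ {C closed : A ⊆ C}. Closed sets containing A: {f, g, h, i, j}.
Intersecting these: cl(A) = {f, g, h, i, j}.
∂A = cl(A) ∖ int(A) = {f, g, h, i, j} ∖ {f, i, j} = {g, h}.


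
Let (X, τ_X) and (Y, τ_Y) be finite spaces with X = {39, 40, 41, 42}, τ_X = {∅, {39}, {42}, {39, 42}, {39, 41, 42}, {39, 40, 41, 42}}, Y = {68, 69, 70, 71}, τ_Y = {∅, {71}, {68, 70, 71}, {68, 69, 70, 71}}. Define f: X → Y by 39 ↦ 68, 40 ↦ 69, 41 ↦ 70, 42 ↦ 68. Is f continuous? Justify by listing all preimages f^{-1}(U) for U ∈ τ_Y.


f IS continuous.

Compute f^{-1}(U) for each U ∈ τ_Y:
  U = ∅: f^{-1}(U) = ∅ ∈ τ_X ✓.
  U = {71}: f^{-1}(U) = ∅ ∈ τ_X ✓.
  U = {68, 70, 71}: f^{-1}(U) = {39, 41, 42} ∈ τ_X ✓.
  U = {68, 69, 70, 71}: f^{-1}(U) = {39, 40, 41, 42} ∈ τ_X ✓.
Every preimage lies in τ_X, so f IS continuous.


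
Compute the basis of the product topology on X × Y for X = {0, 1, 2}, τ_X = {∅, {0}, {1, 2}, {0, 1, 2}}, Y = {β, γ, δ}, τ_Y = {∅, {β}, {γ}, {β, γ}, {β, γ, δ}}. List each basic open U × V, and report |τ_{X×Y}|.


Basis B = {∅ × ∅, {0} × {β}, {0} × {γ}, {0} × {β, γ}, {1, 2} × {β}, {1, 2} × {γ}, {0} × {β, γ, δ}, {0, 1, 2} × {β}, {0, 1, 2} × {γ}, {1, 2} × {β, γ}, {0, 1, 2} × {β, γ}, {1, 2} × {β, γ, δ}, {0, 1, 2} × {β, γ, δ}}; |τ_{X×Y}| = 25.

Enumerate products U × V with U ∈ τ_X, V ∈ τ_Y (deduplicated):
  ∅ × ∅ = {} (∅)
  {0} × {β} = {(0,β)}
  {0} × {γ} = {(0,γ)}
  {0} × {β, γ} = {(0,β), (0,γ)}
  {1, 2} × {β} = {(1,β), (2,β)}
  {1, 2} × {γ} = {(1,γ), (2,γ)}
  {0} × {β, γ, δ} = {(0,β), (0,γ), (0,δ)}
  {0, 1, 2} × {β} = {(0,β), (1,β), (2,β)}
  {0, 1, 2} × {γ} = {(0,γ), (1,γ), (2,γ)}
  {1, 2} × {β, γ} = {(1,β), (1,γ), (2,β), (2,γ)}
  {0, 1, 2} × {β, γ} = {(0,β), (0,γ), (1,β), (1,γ), (2,β), (2,γ)}
  {1, 2} × {β, γ, δ} = {(1,β), (1,γ), (1,δ), (2,β), (2,γ), (2,δ)}
  {0, 1, 2} × {β, γ, δ} = {(0,β), (0,γ), (0,δ), (1,β), (1,γ), (1,δ), (2,β), (2,γ), (2,δ)}
These 13 distinct sets form the basis B.
Close under arbitrary unions to get τ_{X×Y}; counting gives |τ_{X×Y}| = 25.


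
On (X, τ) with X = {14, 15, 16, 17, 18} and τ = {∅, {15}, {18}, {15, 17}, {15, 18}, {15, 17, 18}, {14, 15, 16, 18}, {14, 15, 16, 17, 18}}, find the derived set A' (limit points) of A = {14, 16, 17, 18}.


A' = {14, 16}

For each x ∈ X, list the open sets U ∈ τ with x ∈ U, then check whether U ∩ (A ∖ {x}) ≠ ∅ for every such U.
  x = 14: opens ∋ x are {14, 15, 16, 18}, {14, 15, 16, 17, 18}; each meets A ∖ {14}, so x IS a limit point.
  x = 15: open {15} ∋ x has {15} ∩ (A ∖ {15}) = ∅, so x is NOT a limit point.
  x = 16: opens ∋ x are {14, 15, 16, 18}, {14, 15, 16, 17, 18}; each meets A ∖ {16}, so x IS a limit point.
  x = 17: open {15, 17} ∋ x has {15, 17} ∩ (A ∖ {17}) = ∅, so x is NOT a limit point.
  x = 18: open {18} ∋ x has {18} ∩ (A ∖ {18}) = ∅, so x is NOT a limit point.
Collecting: A' = {14, 16}.


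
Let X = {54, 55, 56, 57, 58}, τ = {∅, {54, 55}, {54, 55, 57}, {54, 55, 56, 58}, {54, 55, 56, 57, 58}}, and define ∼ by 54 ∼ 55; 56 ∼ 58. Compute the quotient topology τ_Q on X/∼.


X/∼ = {[54=55], [56=58], [57]}; |τ_Q| = 5.

Equivalence classes: [54=55], [56=58], [57].
Quotient map π: X → X/∼ sends 54 ↦ [54=55], 55 ↦ [54=55], 56 ↦ [56=58], 57 ↦ [57], 58 ↦ [56=58].
For each subset V ⊆ X/∼, compute π^{-1}(V) ⊆ X and check whether π^{-1}(V) ∈ τ. V is open in τ_Q iff π^{-1}(V) ∈ τ.
  V = {}: π^{-1}(V) = ∅ ∈ τ ✓.
  V = {[54=55]}: π^{-1}(V) = {54, 55} ∈ τ ✓.
  V = {[56=58]}: π^{-1}(V) = {56, 58} ∉ τ ✗.
  V = {[54=55], [56=58]}: π^{-1}(V) = {54, 55, 56, 58} ∈ τ ✓.
  V = {[57]}: π^{-1}(V) = {57} ∉ τ ✗.
  V = {[54=55], [57]}: π^{-1}(V) = {54, 55, 57} ∈ τ ✓.
  V = {[56=58], [57]}: π^{-1}(V) = {56, 57, 58} ∉ τ ✗.
  V = {[54=55], [56=58], [57]}: π^{-1}(V) = {54, 55, 56, 57, 58} ∈ τ ✓.
Open sets in the quotient: τ_Q = {{}, {[54=55]}, {[54=55], [56=58]}, {[54=55], [57]}, {[54=55], [56=58], [57]}} (5 elements).
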